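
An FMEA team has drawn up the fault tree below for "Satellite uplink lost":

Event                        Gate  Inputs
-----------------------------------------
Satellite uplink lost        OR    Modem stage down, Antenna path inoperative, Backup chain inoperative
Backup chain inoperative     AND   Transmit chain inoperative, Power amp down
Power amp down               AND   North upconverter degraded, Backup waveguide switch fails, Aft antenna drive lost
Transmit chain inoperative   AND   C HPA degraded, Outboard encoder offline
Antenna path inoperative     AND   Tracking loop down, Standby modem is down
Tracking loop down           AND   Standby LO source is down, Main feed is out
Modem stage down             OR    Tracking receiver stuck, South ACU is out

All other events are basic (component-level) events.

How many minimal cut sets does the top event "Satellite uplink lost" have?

Modem stage down [OR]: union of children's cut sets → 2 cut set(s).
Tracking loop down [AND]: one cut set from each child combined → 1 × 1 = 1 cut set(s).
Antenna path inoperative [AND]: one cut set from each child combined → 1 × 1 = 1 cut set(s).
Transmit chain inoperative [AND]: one cut set from each child combined → 1 × 1 = 1 cut set(s).
Power amp down [AND]: one cut set from each child combined → 1 × 1 × 1 = 1 cut set(s).
Backup chain inoperative [AND]: one cut set from each child combined → 1 × 1 = 1 cut set(s).
Satellite uplink lost [OR]: union of children's cut sets → 4 cut set(s).
Minimal cut sets: {Tracking receiver stuck}; {South ACU is out}; {Main feed is out, Standby LO source is down, Standby modem is down}; {Aft antenna drive lost, Backup waveguide switch fails, C HPA degraded, North upconverter degraded, Outboard encoder offline}.

4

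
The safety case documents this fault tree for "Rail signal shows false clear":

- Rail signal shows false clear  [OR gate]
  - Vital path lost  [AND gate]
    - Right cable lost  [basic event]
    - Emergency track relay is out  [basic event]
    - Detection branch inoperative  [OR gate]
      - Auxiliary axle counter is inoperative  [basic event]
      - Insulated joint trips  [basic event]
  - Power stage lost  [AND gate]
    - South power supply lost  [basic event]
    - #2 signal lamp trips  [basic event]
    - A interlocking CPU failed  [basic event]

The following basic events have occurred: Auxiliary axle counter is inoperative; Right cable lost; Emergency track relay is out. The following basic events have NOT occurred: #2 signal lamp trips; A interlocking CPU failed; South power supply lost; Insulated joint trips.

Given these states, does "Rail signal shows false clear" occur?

Yes

Detection branch inoperative [OR]: Auxiliary axle counter is inoperative=occurs, Insulated joint trips=not → at least one input occurs → occurs.
Vital path lost [AND]: Right cable lost=occurs, Emergency track relay is out=occurs, Detection branch inoperative=occurs → all inputs occur → occurs.
Power stage lost [AND]: South power supply lost=not, #2 signal lamp trips=not, A interlocking CPU failed=not → not all inputs occur → does not occur.
Rail signal shows false clear [OR]: Vital path lost=occurs, Power stage lost=not → at least one input occurs → occurs.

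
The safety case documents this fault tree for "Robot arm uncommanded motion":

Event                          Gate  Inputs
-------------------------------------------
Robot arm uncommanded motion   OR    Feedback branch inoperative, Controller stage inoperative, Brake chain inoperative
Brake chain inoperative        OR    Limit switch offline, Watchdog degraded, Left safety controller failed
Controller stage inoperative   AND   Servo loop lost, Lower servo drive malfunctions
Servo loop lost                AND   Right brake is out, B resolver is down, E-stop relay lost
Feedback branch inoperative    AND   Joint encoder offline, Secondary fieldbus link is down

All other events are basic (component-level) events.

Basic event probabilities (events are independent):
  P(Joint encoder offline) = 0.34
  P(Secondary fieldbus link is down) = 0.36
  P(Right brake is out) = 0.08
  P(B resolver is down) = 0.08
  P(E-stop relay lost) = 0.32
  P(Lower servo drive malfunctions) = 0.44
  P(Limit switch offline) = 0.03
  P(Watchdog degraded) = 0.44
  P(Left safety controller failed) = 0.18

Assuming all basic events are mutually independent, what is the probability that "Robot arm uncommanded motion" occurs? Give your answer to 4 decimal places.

0.6094

P(Feedback branch inoperative) [AND] = 0.34 × 0.36 = 0.122400
P(Servo loop lost) [AND] = 0.08 × 0.08 × 0.32 = 0.002048
P(Controller stage inoperative) [AND] = 0.002048 × 0.44 = 0.000901
P(Brake chain inoperative) [OR] = 1 − (1−0.03) × (1−0.44) × (1−0.18) = 0.554576
P(Robot arm uncommanded motion) [OR] = 1 − (1−0.122400) × (1−0.000901) × (1−0.554576) = 0.609448
Rounded to 4 decimal places: P(Robot arm uncommanded motion) ≈ 0.6094.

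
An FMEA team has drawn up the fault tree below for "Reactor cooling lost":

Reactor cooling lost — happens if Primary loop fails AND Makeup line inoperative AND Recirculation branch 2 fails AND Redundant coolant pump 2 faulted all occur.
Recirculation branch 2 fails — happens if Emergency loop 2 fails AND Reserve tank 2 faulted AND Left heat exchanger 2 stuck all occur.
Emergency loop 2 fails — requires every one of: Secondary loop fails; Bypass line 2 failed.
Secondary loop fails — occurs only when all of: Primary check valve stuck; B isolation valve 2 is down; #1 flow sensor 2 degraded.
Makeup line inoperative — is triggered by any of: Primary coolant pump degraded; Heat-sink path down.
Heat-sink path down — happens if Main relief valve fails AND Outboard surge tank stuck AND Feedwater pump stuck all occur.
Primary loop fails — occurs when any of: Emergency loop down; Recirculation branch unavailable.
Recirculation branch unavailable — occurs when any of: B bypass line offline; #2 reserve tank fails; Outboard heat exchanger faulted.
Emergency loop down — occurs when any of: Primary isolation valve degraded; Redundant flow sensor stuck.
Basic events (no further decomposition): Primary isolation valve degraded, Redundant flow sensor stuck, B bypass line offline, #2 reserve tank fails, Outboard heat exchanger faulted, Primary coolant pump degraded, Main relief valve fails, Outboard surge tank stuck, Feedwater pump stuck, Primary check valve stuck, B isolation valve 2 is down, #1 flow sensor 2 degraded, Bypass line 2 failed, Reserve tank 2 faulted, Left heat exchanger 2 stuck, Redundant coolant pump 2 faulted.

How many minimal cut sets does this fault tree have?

10

Emergency loop down [OR]: union of children's cut sets → 2 cut set(s).
Recirculation branch unavailable [OR]: union of children's cut sets → 3 cut set(s).
Primary loop fails [OR]: union of children's cut sets → 5 cut set(s).
Heat-sink path down [AND]: one cut set from each child combined → 1 × 1 × 1 = 1 cut set(s).
Makeup line inoperative [OR]: union of children's cut sets → 2 cut set(s).
Secondary loop fails [AND]: one cut set from each child combined → 1 × 1 × 1 = 1 cut set(s).
Emergency loop 2 fails [AND]: one cut set from each child combined → 1 × 1 = 1 cut set(s).
Recirculation branch 2 fails [AND]: one cut set from each child combined → 1 × 1 × 1 = 1 cut set(s).
Reactor cooling lost [AND]: one cut set from each child combined → 5 × 2 × 1 × 1 = 10 cut set(s).
Minimal cut sets: {#1 flow sensor 2 degraded, B isolation valve 2 is down, Bypass line 2 failed, Left heat exchanger 2 stuck, Primary check valve stuck, Primary coolant pump degraded, Primary isolation valve degraded, Redundant coolant pump 2 faulted, Reserve tank 2 faulted}; {#1 flow sensor 2 degraded, B isolation valve 2 is down, Bypass line 2 failed, Feedwater pump stuck, Left heat exchanger 2 stuck, Main relief valve fails, Outboard surge tank stuck, Primary check valve stuck, Primary isolation valve degraded, Redundant coolant pump 2 faulted, Reserve tank 2 faulted}; {#1 flow sensor 2 degraded, B isolation valve 2 is down, Bypass line 2 failed, Left heat exchanger 2 stuck, Primary check valve stuck, Primary coolant pump degraded, Redundant coolant pump 2 faulted, Redundant flow sensor stuck, Reserve tank 2 faulted}; {#1 flow sensor 2 degraded, B isolation valve 2 is down, Bypass line 2 failed, Feedwater pump stuck, Left heat exchanger 2 stuck, Main relief valve fails, Outboard surge tank stuck, Primary check valve stuck, Redundant coolant pump 2 faulted, Redundant flow sensor stuck, Reserve tank 2 faulted}; {#1 flow sensor 2 degraded, B bypass line offline, B isolation valve 2 is down, Bypass line 2 failed, Left heat exchanger 2 stuck, Primary check valve stuck, Primary coolant pump degraded, Redundant coolant pump 2 faulted, Reserve tank 2 faulted}; {#1 flow sensor 2 degraded, B bypass line offline, B isolation valve 2 is down, Bypass line 2 failed, Feedwater pump stuck, Left heat exchanger 2 stuck, Main relief valve fails, Outboard surge tank stuck, Primary check valve stuck, Redundant coolant pump 2 faulted, Reserve tank 2 faulted}; {#1 flow sensor 2 degraded, #2 reserve tank fails, B isolation valve 2 is down, Bypass line 2 failed, Left heat exchanger 2 stuck, Primary check valve stuck, Primary coolant pump degraded, Redundant coolant pump 2 faulted, Reserve tank 2 faulted}; {#1 flow sensor 2 degraded, #2 reserve tank fails, B isolation valve 2 is down, Bypass line 2 failed, Feedwater pump stuck, Left heat exchanger 2 stuck, Main relief valve fails, Outboard surge tank stuck, Primary check valve stuck, Redundant coolant pump 2 faulted, Reserve tank 2 faulted}; {#1 flow sensor 2 degraded, B isolation valve 2 is down, Bypass line 2 failed, Left heat exchanger 2 stuck, Outboard heat exchanger faulted, Primary check valve stuck, Primary coolant pump degraded, Redundant coolant pump 2 faulted, Reserve tank 2 faulted}; {#1 flow sensor 2 degraded, B isolation valve 2 is down, Bypass line 2 failed, Feedwater pump stuck, Left heat exchanger 2 stuck, Main relief valve fails, Outboard heat exchanger faulted, Outboard surge tank stuck, Primary check valve stuck, Redundant coolant pump 2 faulted, Reserve tank 2 faulted}.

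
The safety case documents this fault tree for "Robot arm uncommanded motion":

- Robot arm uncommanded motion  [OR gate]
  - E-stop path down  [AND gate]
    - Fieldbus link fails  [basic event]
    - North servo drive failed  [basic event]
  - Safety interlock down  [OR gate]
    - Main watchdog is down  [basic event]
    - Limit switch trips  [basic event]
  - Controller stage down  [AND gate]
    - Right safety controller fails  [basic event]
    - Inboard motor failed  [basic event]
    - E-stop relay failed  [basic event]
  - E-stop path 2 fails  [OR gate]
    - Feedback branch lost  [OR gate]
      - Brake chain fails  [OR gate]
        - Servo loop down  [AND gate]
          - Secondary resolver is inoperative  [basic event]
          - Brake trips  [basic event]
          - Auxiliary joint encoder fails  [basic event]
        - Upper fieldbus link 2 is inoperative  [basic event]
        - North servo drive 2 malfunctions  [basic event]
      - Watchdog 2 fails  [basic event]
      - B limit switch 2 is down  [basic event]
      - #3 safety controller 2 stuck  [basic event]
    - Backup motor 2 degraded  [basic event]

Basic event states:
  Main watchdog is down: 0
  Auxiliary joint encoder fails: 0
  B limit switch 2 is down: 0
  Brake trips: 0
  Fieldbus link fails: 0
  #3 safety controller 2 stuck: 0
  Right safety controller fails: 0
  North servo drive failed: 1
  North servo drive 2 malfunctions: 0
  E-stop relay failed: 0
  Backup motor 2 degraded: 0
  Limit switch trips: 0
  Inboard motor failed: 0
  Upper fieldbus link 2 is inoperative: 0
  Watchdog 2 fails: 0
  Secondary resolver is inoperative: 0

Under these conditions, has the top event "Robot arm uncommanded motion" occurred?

No

E-stop path down [AND]: Fieldbus link fails=not, North servo drive failed=occurs → not all inputs occur → does not occur.
Safety interlock down [OR]: Main watchdog is down=not, Limit switch trips=not → no input occurs → does not occur.
Controller stage down [AND]: Right safety controller fails=not, Inboard motor failed=not, E-stop relay failed=not → not all inputs occur → does not occur.
Servo loop down [AND]: Secondary resolver is inoperative=not, Brake trips=not, Auxiliary joint encoder fails=not → not all inputs occur → does not occur.
Brake chain fails [OR]: Servo loop down=not, Upper fieldbus link 2 is inoperative=not, North servo drive 2 malfunctions=not → no input occurs → does not occur.
Feedback branch lost [OR]: Brake chain fails=not, Watchdog 2 fails=not, B limit switch 2 is down=not, #3 safety controller 2 stuck=not → no input occurs → does not occur.
E-stop path 2 fails [OR]: Feedback branch lost=not, Backup motor 2 degraded=not → no input occurs → does not occur.
Robot arm uncommanded motion [OR]: E-stop path down=not, Safety interlock down=not, Controller stage down=not, E-stop path 2 fails=not → no input occurs → does not occur.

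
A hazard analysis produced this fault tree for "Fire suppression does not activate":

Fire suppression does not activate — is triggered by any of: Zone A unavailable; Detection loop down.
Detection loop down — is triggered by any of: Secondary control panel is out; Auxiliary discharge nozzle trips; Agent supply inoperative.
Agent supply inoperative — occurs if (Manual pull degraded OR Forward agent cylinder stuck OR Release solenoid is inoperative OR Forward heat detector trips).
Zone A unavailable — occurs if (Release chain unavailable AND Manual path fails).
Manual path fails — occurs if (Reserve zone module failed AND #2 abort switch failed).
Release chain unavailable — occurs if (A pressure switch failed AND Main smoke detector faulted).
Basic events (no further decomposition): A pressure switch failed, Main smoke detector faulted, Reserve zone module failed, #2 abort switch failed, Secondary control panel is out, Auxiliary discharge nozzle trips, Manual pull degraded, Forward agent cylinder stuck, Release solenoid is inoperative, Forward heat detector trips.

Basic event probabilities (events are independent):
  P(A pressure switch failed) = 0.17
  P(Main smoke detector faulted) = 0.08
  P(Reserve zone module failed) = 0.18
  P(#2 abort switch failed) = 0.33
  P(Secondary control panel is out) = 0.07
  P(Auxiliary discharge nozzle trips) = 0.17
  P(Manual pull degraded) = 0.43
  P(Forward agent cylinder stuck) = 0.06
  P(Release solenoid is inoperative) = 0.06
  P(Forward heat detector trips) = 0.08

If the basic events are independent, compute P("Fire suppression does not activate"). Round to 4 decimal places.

0.6426

P(Release chain unavailable) [AND] = 0.17 × 0.08 = 0.013600
P(Manual path fails) [AND] = 0.18 × 0.33 = 0.059400
P(Zone A unavailable) [AND] = 0.013600 × 0.059400 = 0.000808
P(Agent supply inoperative) [OR] = 1 − (1−0.43) × (1−0.06) × (1−0.06) × (1−0.08) = 0.536640
P(Detection loop down) [OR] = 1 − (1−0.07) × (1−0.17) × (1−0.536640) = 0.642332
P(Fire suppression does not activate) [OR] = 1 − (1−0.000808) × (1−0.642332) = 0.642621
Rounded to 4 decimal places: P(Fire suppression does not activate) ≈ 0.6426.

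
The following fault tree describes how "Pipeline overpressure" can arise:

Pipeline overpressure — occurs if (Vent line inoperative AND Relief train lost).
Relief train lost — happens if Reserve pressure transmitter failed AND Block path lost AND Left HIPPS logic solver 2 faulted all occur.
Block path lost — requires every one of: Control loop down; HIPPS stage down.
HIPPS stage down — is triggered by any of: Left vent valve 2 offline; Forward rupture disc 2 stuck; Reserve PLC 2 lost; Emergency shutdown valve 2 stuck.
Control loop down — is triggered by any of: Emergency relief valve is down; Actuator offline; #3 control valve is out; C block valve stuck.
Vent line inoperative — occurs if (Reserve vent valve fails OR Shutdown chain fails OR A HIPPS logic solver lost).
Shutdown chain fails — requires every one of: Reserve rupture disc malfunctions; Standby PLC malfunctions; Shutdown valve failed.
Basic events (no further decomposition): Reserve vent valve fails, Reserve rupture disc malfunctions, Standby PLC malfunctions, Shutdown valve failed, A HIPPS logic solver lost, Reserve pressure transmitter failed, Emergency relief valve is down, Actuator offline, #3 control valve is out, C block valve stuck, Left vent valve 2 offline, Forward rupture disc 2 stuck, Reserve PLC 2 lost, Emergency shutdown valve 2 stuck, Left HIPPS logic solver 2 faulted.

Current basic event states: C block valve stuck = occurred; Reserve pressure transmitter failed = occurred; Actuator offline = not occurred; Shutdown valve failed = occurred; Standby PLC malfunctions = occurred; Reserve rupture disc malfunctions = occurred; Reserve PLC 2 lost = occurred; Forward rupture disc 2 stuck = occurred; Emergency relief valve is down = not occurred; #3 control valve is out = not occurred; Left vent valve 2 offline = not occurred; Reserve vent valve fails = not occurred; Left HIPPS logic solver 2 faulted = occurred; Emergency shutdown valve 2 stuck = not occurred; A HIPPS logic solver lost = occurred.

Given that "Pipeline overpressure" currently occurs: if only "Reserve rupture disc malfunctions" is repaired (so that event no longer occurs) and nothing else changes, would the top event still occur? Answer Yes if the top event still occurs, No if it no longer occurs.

Counterfactual: set "Reserve rupture disc malfunctions" to not occurred.
Shutdown chain fails [AND]: Reserve rupture disc malfunctions=not, Standby PLC malfunctions=occurs, Shutdown valve failed=occurs → not all inputs occur → does not occur.
Vent line inoperative [OR]: Reserve vent valve fails=not, Shutdown chain fails=not, A HIPPS logic solver lost=occurs → at least one input occurs → occurs.
Control loop down [OR]: Emergency relief valve is down=not, Actuator offline=not, #3 control valve is out=not, C block valve stuck=occurs → at least one input occurs → occurs.
HIPPS stage down [OR]: Left vent valve 2 offline=not, Forward rupture disc 2 stuck=occurs, Reserve PLC 2 lost=occurs, Emergency shutdown valve 2 stuck=not → at least one input occurs → occurs.
Block path lost [AND]: Control loop down=occurs, HIPPS stage down=occurs → all inputs occur → occurs.
Relief train lost [AND]: Reserve pressure transmitter failed=occurs, Block path lost=occurs, Left HIPPS logic solver 2 faulted=occurs → all inputs occur → occurs.
Pipeline overpressure [AND]: Vent line inoperative=occurs, Relief train lost=occurs → all inputs occur → occurs.

Yes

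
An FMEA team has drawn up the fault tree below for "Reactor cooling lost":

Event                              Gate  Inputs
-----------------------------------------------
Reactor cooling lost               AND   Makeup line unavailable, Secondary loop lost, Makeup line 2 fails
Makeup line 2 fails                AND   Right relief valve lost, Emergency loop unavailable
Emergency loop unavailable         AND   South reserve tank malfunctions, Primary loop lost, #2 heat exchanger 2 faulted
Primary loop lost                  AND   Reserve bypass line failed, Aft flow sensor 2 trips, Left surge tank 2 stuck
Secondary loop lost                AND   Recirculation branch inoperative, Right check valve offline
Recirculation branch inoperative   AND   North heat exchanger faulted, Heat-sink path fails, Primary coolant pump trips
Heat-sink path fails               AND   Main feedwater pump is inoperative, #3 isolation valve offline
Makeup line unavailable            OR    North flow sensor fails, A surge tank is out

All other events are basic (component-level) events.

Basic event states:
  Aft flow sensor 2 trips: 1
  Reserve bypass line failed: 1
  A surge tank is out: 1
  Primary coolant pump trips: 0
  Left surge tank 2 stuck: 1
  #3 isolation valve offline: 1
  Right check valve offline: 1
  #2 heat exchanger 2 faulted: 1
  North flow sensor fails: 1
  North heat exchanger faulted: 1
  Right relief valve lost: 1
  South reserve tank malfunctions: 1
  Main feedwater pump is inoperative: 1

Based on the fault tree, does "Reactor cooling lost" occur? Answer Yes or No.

Makeup line unavailable [OR]: North flow sensor fails=occurs, A surge tank is out=occurs → at least one input occurs → occurs.
Heat-sink path fails [AND]: Main feedwater pump is inoperative=occurs, #3 isolation valve offline=occurs → all inputs occur → occurs.
Recirculation branch inoperative [AND]: North heat exchanger faulted=occurs, Heat-sink path fails=occurs, Primary coolant pump trips=not → not all inputs occur → does not occur.
Secondary loop lost [AND]: Recirculation branch inoperative=not, Right check valve offline=occurs → not all inputs occur → does not occur.
Primary loop lost [AND]: Reserve bypass line failed=occurs, Aft flow sensor 2 trips=occurs, Left surge tank 2 stuck=occurs → all inputs occur → occurs.
Emergency loop unavailable [AND]: South reserve tank malfunctions=occurs, Primary loop lost=occurs, #2 heat exchanger 2 faulted=occurs → all inputs occur → occurs.
Makeup line 2 fails [AND]: Right relief valve lost=occurs, Emergency loop unavailable=occurs → all inputs occur → occurs.
Reactor cooling lost [AND]: Makeup line unavailable=occurs, Secondary loop lost=not, Makeup line 2 fails=occurs → not all inputs occur → does not occur.

No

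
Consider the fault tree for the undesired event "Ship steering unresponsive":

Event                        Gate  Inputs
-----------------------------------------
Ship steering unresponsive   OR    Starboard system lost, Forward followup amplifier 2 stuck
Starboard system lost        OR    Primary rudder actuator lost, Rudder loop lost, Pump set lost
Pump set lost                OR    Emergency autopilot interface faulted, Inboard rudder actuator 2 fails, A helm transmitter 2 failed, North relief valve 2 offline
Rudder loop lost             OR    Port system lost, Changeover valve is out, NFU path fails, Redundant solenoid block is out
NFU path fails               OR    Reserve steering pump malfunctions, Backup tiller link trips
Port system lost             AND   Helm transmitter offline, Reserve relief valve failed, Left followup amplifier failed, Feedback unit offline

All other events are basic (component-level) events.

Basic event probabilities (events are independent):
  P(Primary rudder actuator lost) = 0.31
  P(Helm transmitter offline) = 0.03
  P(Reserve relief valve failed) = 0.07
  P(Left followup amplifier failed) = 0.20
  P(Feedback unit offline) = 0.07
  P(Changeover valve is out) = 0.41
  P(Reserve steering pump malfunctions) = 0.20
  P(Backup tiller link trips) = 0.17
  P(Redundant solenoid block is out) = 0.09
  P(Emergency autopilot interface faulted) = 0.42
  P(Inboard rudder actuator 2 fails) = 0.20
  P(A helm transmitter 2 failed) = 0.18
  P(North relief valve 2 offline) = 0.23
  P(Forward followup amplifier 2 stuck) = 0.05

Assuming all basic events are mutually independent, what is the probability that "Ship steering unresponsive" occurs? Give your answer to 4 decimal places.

0.9315

P(Port system lost) [AND] = 0.03 × 0.07 × 0.20 × 0.07 = 0.000029
P(NFU path fails) [OR] = 1 − (1−0.20) × (1−0.17) = 0.336000
P(Rudder loop lost) [OR] = 1 − (1−0.000029) × (1−0.41) × (1−0.336000) × (1−0.09) = 0.643509
P(Pump set lost) [OR] = 1 − (1−0.42) × (1−0.20) × (1−0.18) × (1−0.23) = 0.707030
P(Starboard system lost) [OR] = 1 − (1−0.31) × (1−0.643509) × (1−0.707030) = 0.927936
P(Ship steering unresponsive) [OR] = 1 − (1−0.927936) × (1−0.05) = 0.931539
Rounded to 4 decimal places: P(Ship steering unresponsive) ≈ 0.9315.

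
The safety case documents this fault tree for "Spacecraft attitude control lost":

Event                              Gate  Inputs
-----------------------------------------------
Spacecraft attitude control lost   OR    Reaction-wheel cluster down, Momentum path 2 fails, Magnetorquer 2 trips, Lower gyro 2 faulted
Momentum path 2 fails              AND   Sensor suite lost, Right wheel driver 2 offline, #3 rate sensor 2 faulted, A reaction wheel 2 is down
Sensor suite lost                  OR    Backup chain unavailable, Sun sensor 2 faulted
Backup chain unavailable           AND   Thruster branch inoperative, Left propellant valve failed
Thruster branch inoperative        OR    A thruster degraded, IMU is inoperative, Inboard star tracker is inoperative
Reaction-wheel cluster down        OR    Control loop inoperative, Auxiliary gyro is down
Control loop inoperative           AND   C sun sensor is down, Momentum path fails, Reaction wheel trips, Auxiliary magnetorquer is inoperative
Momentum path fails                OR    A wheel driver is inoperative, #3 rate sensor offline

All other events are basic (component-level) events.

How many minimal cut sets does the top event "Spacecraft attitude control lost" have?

Momentum path fails [OR]: union of children's cut sets → 2 cut set(s).
Control loop inoperative [AND]: one cut set from each child combined → 1 × 2 × 1 × 1 = 2 cut set(s).
Reaction-wheel cluster down [OR]: union of children's cut sets → 3 cut set(s).
Thruster branch inoperative [OR]: union of children's cut sets → 3 cut set(s).
Backup chain unavailable [AND]: one cut set from each child combined → 3 × 1 = 3 cut set(s).
Sensor suite lost [OR]: union of children's cut sets → 4 cut set(s).
Momentum path 2 fails [AND]: one cut set from each child combined → 4 × 1 × 1 × 1 = 4 cut set(s).
Spacecraft attitude control lost [OR]: union of children's cut sets → 9 cut set(s).
Minimal cut sets: {A wheel driver is inoperative, Auxiliary magnetorquer is inoperative, C sun sensor is down, Reaction wheel trips}; {#3 rate sensor offline, Auxiliary magnetorquer is inoperative, C sun sensor is down, Reaction wheel trips}; {Auxiliary gyro is down}; {#3 rate sensor 2 faulted, A reaction wheel 2 is down, A thruster degraded, Left propellant valve failed, Right wheel driver 2 offline}; {#3 rate sensor 2 faulted, A reaction wheel 2 is down, IMU is inoperative, Left propellant valve failed, Right wheel driver 2 offline}; {#3 rate sensor 2 faulted, A reaction wheel 2 is down, Inboard star tracker is inoperative, Left propellant valve failed, Right wheel driver 2 offline}; {#3 rate sensor 2 faulted, A reaction wheel 2 is down, Right wheel driver 2 offline, Sun sensor 2 faulted}; {Magnetorquer 2 trips}; {Lower gyro 2 faulted}.

9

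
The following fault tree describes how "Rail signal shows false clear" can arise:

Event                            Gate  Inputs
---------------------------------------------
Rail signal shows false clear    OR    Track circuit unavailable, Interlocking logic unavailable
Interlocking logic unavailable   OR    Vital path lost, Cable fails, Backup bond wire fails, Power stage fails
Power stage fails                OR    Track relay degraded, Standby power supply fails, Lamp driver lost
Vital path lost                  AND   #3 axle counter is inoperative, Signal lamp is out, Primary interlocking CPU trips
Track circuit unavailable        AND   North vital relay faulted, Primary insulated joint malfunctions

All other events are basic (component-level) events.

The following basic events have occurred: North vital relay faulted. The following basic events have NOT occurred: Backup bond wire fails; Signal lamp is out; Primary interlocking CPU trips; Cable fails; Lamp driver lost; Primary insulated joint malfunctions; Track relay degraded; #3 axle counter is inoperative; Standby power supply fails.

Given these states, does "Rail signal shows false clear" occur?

Track circuit unavailable [AND]: North vital relay faulted=occurs, Primary insulated joint malfunctions=not → not all inputs occur → does not occur.
Vital path lost [AND]: #3 axle counter is inoperative=not, Signal lamp is out=not, Primary interlocking CPU trips=not → not all inputs occur → does not occur.
Power stage fails [OR]: Track relay degraded=not, Standby power supply fails=not, Lamp driver lost=not → no input occurs → does not occur.
Interlocking logic unavailable [OR]: Vital path lost=not, Cable fails=not, Backup bond wire fails=not, Power stage fails=not → no input occurs → does not occur.
Rail signal shows false clear [OR]: Track circuit unavailable=not, Interlocking logic unavailable=not → no input occurs → does not occur.

No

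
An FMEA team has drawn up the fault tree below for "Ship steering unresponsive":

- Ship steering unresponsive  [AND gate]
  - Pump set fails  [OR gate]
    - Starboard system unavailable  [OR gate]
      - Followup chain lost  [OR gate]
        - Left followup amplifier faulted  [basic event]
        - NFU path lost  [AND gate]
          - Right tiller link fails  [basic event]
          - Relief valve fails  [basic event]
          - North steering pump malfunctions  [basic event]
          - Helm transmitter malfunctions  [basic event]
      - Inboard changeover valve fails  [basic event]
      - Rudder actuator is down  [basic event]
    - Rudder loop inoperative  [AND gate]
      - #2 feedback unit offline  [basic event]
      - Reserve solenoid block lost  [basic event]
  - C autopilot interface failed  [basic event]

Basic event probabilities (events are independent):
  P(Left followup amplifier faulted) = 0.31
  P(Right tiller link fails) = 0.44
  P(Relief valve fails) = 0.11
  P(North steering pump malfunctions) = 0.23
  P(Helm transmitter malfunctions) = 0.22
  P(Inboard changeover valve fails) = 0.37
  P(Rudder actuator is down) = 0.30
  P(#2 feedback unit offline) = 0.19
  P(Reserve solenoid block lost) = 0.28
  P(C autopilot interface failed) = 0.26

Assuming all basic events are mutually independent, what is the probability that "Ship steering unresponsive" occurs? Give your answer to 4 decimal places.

P(NFU path lost) [AND] = 0.44 × 0.11 × 0.23 × 0.22 = 0.002449
P(Followup chain lost) [OR] = 1 − (1−0.31) × (1−0.002449) = 0.311690
P(Starboard system unavailable) [OR] = 1 − (1−0.311690) × (1−0.37) × (1−0.30) = 0.696455
P(Rudder loop inoperative) [AND] = 0.19 × 0.28 = 0.053200
P(Pump set fails) [OR] = 1 − (1−0.696455) × (1−0.053200) = 0.712604
P(Ship steering unresponsive) [AND] = 0.712604 × 0.26 = 0.185277
Rounded to 4 decimal places: P(Ship steering unresponsive) ≈ 0.1853.

0.1853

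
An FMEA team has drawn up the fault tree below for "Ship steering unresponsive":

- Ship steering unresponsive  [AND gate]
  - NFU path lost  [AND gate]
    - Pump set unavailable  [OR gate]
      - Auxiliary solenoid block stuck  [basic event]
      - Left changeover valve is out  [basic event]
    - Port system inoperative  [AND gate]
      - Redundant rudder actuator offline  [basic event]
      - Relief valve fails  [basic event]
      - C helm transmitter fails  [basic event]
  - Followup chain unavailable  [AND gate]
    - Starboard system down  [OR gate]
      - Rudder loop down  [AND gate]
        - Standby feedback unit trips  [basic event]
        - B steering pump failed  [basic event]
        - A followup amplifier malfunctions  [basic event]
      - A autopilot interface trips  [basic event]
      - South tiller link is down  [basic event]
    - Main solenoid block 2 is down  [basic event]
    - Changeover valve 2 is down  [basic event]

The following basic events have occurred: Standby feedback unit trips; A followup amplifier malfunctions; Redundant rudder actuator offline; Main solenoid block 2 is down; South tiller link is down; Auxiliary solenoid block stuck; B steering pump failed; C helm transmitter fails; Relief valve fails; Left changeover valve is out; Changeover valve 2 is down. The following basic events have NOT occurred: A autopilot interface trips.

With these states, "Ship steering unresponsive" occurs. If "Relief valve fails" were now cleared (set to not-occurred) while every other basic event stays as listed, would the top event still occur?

No

Counterfactual: set "Relief valve fails" to not occurred.
Pump set unavailable [OR]: Auxiliary solenoid block stuck=occurs, Left changeover valve is out=occurs → at least one input occurs → occurs.
Port system inoperative [AND]: Redundant rudder actuator offline=occurs, Relief valve fails=not, C helm transmitter fails=occurs → not all inputs occur → does not occur.
NFU path lost [AND]: Pump set unavailable=occurs, Port system inoperative=not → not all inputs occur → does not occur.
Rudder loop down [AND]: Standby feedback unit trips=occurs, B steering pump failed=occurs, A followup amplifier malfunctions=occurs → all inputs occur → occurs.
Starboard system down [OR]: Rudder loop down=occurs, A autopilot interface trips=not, South tiller link is down=occurs → at least one input occurs → occurs.
Followup chain unavailable [AND]: Starboard system down=occurs, Main solenoid block 2 is down=occurs, Changeover valve 2 is down=occurs → all inputs occur → occurs.
Ship steering unresponsive [AND]: NFU path lost=not, Followup chain unavailable=occurs → not all inputs occur → does not occur.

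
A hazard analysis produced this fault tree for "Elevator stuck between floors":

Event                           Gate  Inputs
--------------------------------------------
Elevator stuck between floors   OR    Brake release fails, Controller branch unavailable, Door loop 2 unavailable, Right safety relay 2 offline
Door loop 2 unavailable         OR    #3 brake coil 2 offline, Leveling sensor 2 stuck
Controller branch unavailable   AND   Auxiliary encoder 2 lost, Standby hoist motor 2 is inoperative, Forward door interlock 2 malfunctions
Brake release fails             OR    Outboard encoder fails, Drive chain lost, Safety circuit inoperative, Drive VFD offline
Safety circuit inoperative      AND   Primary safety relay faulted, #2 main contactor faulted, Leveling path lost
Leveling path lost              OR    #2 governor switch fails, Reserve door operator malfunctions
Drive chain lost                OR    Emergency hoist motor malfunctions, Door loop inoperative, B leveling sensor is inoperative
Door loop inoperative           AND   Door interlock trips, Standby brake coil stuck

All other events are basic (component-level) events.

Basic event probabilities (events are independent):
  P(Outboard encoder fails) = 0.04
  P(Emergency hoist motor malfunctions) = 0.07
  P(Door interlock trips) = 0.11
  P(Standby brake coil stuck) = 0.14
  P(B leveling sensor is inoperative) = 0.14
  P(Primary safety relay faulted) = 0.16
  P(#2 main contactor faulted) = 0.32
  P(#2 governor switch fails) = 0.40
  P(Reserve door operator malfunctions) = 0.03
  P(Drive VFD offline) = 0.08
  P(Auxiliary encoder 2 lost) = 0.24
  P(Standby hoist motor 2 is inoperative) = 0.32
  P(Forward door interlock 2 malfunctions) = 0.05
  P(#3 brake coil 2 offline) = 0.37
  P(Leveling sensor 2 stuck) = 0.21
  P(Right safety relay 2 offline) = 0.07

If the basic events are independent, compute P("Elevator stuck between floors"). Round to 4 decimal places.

P(Door loop inoperative) [AND] = 0.11 × 0.14 = 0.015400
P(Drive chain lost) [OR] = 1 − (1−0.07) × (1−0.015400) × (1−0.14) = 0.212517
P(Leveling path lost) [OR] = 1 − (1−0.40) × (1−0.03) = 0.418000
P(Safety circuit inoperative) [AND] = 0.16 × 0.32 × 0.418000 = 0.021402
P(Brake release fails) [OR] = 1 − (1−0.04) × (1−0.212517) × (1−0.021402) × (1−0.08) = 0.319380
P(Controller branch unavailable) [AND] = 0.24 × 0.32 × 0.05 = 0.003840
P(Door loop 2 unavailable) [OR] = 1 − (1−0.37) × (1−0.21) = 0.502300
P(Elevator stuck between floors) [OR] = 1 − (1−0.319380) × (1−0.003840) × (1−0.502300) × (1−0.07) = 0.686177
Rounded to 4 decimal places: P(Elevator stuck between floors) ≈ 0.6862.

0.6862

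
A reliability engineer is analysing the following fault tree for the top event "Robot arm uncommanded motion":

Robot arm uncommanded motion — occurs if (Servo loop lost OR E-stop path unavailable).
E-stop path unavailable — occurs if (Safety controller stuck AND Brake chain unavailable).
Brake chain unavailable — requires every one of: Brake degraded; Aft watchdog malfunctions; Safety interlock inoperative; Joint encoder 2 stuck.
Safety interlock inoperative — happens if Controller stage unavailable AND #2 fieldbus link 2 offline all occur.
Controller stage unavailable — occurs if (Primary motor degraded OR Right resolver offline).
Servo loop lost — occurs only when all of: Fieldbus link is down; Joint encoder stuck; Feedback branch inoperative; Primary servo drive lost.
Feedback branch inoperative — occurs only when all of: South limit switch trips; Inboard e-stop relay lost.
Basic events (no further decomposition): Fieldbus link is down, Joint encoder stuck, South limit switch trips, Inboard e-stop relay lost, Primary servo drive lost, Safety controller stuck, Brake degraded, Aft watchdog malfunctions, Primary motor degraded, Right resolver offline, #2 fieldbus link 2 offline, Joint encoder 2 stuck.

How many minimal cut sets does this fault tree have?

3

Feedback branch inoperative [AND]: one cut set from each child combined → 1 × 1 = 1 cut set(s).
Servo loop lost [AND]: one cut set from each child combined → 1 × 1 × 1 × 1 = 1 cut set(s).
Controller stage unavailable [OR]: union of children's cut sets → 2 cut set(s).
Safety interlock inoperative [AND]: one cut set from each child combined → 2 × 1 = 2 cut set(s).
Brake chain unavailable [AND]: one cut set from each child combined → 1 × 1 × 2 × 1 = 2 cut set(s).
E-stop path unavailable [AND]: one cut set from each child combined → 1 × 2 = 2 cut set(s).
Robot arm uncommanded motion [OR]: union of children's cut sets → 3 cut set(s).
Minimal cut sets: {Fieldbus link is down, Inboard e-stop relay lost, Joint encoder stuck, Primary servo drive lost, South limit switch trips}; {#2 fieldbus link 2 offline, Aft watchdog malfunctions, Brake degraded, Joint encoder 2 stuck, Primary motor degraded, Safety controller stuck}; {#2 fieldbus link 2 offline, Aft watchdog malfunctions, Brake degraded, Joint encoder 2 stuck, Right resolver offline, Safety controller stuck}.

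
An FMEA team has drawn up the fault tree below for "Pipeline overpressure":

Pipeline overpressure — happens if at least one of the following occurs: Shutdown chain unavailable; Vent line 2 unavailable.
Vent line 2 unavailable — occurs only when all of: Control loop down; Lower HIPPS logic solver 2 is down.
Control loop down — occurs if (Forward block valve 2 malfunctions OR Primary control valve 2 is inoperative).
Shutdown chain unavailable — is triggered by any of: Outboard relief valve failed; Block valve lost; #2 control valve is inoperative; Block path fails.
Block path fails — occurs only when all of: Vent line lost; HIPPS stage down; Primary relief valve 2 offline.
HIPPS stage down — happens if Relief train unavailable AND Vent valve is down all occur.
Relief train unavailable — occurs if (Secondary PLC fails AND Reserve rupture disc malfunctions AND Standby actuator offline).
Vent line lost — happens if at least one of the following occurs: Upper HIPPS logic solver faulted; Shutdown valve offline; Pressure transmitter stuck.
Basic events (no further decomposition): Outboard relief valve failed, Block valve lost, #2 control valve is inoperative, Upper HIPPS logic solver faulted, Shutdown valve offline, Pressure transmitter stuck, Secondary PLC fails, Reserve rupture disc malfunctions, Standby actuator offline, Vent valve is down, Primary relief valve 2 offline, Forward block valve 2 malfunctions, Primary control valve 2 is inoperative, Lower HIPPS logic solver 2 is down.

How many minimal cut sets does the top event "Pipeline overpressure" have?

8

Vent line lost [OR]: union of children's cut sets → 3 cut set(s).
Relief train unavailable [AND]: one cut set from each child combined → 1 × 1 × 1 = 1 cut set(s).
HIPPS stage down [AND]: one cut set from each child combined → 1 × 1 = 1 cut set(s).
Block path fails [AND]: one cut set from each child combined → 3 × 1 × 1 = 3 cut set(s).
Shutdown chain unavailable [OR]: union of children's cut sets → 6 cut set(s).
Control loop down [OR]: union of children's cut sets → 2 cut set(s).
Vent line 2 unavailable [AND]: one cut set from each child combined → 2 × 1 = 2 cut set(s).
Pipeline overpressure [OR]: union of children's cut sets → 8 cut set(s).
Minimal cut sets: {Outboard relief valve failed}; {Block valve lost}; {#2 control valve is inoperative}; {Primary relief valve 2 offline, Reserve rupture disc malfunctions, Secondary PLC fails, Standby actuator offline, Upper HIPPS logic solver faulted, Vent valve is down}; {Primary relief valve 2 offline, Reserve rupture disc malfunctions, Secondary PLC fails, Shutdown valve offline, Standby actuator offline, Vent valve is down}; {Pressure transmitter stuck, Primary relief valve 2 offline, Reserve rupture disc malfunctions, Secondary PLC fails, Standby actuator offline, Vent valve is down}; {Forward block valve 2 malfunctions, Lower HIPPS logic solver 2 is down}; {Lower HIPPS logic solver 2 is down, Primary control valve 2 is inoperative}.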